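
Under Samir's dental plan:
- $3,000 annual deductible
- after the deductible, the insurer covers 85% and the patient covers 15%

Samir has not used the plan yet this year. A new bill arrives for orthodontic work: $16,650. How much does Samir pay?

Nothing has been paid toward the $3,000 deductible, so the first $3,000 of this charge is applied there.
That leaves $16,650 − $3,000 = $13,650 for coinsurance.
Coinsurance: $13,650 × 15% = $2,047.50.
So the patient owes $3,000 + $2,047.50 = $5,047.50.

$5,047.50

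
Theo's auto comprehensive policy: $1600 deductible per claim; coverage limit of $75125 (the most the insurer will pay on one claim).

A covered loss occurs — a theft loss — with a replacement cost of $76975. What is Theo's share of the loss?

Subtract the deductible: $76975 − $1600 = $75375.
The $75125 per-incident cap binds; insurer pays $75125.
The policyholder bears the rest of the original loss: $76975 − $75125 = $1850.

$1850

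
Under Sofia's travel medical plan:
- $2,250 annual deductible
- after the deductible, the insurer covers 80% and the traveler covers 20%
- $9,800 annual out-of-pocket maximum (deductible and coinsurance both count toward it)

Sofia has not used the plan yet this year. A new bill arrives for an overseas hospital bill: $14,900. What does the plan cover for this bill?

Nothing has been paid toward the $2,250 deductible, so the first $2,250 of this charge is applied there.
That leaves $14,900 − $2,250 = $12,650 for coinsurance.
Traveler's 20% share of $12,650 is $2,530.
That puts the traveler's cost at $2,250 + $2,530 = $4,780 before any cap.
Year-to-date out-of-pocket becomes $0 + $4,780 = $4,780, still under the $9,800 maximum, so no cap applies.
Insurer pays the balance: $14,900 − $4,780 = $10,120.

$10,120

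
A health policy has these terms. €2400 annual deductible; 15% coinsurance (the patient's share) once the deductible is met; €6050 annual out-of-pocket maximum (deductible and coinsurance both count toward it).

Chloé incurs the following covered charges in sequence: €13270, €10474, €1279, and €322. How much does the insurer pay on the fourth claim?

Claim 1 (€13270): €2400 to deductible, leaving €10870; patient's 15% is €1630.50. Patient owes €4030.50 (running OOP €4030.50). Plan pays €13270 − €4030.50 = €9239.50.
Claim 2 (€10474): deductible already satisfied, so patient's share is 15% × €10474 = €1571.10. Patient pays €1571.10; OOP now €5601.60. Insurer: €10474 − €1571.10 = €8902.90.
Claim 3 (€1279): deductible already satisfied, so patient's share is 15% × €1279 = €191.85. Patient owes €191.85 (running OOP €5793.45). Insurer: €1279 − €191.85 = €1087.15.
Claim 4 (€322): 15% coinsurance on €322 = €48.30. Patient pays €48.30; OOP now €5841.75. Insurer: €322 − €48.30 = €273.70.

€273.70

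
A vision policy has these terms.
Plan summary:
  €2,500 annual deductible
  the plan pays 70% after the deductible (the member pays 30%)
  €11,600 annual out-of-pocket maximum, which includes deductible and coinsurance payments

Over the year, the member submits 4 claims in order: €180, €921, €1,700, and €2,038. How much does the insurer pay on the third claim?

€210.70

Claim 1 — €180: entire amount goes to the deductible. Member pays €180; OOP now €180. Plan pays €180 − €180 = €0.
Claim 2 — €921: entire amount goes to the deductible. Member owes €921 (running OOP €1,101). Insurer: €921 − €921 = €0.
Claim 3 — €1,700: deductible takes €1,399, €301 remains; 30% of €301 = €90.30. Cost to member: €1,489.30. OOP to date €2,590.30. Insurer: €1,700 − €1,489.30 = €210.70.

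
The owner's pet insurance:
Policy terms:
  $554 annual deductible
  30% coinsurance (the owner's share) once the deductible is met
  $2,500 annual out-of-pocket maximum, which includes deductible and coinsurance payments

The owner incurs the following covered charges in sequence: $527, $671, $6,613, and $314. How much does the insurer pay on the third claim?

#1 ($527): entire amount goes to the deductible. Cost to owner: $527. OOP to date $527. Insurer: $527 − $527 = $0.
#2 ($671): $27 finishes the deductible; $644 goes to coinsurance; coinsurance $644 × 30% = $193.20. Cost to owner: $220.20. OOP to date $747.20. Insurer: $671 − $220.20 = $450.80.
#3 ($6,613): deductible met; 30% of $6,613 = $1,983.90. OOP would hit $2,731.10 > $2,500, so the cap limits the owner to $2,500 − $747.20 = $1,752.80. Insurer: $6,613 − $1,752.80 = $4,860.20.

$4,860.20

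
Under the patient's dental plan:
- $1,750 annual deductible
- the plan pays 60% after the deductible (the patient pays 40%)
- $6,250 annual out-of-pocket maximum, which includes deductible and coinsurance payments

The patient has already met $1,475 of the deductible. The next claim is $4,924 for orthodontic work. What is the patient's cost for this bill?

$2,134.60

$1,475 of the $1,750 deductible is already met, leaving $275.
That leaves $4,924 − $275 = $4,649 for coinsurance.
Coinsurance: $4,649 × 40% = $1,859.60.
That puts the patient's cost at $275 + $1,859.60 = $2,134.60 before any cap.
Total out-of-pocket so far would be $1,475 + $2,134.60 = $3,609.60, below the $6,250 cap — no reduction.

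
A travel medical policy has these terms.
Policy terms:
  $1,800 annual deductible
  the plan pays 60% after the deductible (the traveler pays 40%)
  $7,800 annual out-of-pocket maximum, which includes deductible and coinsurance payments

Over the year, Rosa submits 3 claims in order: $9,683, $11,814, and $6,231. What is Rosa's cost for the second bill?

$2,846.80

#1 ($9,683): $1,800 to deductible, leaving $7,883; coinsurance $7,883 × 40% = $3,153.20. Traveler owes $4,953.20 (running OOP $4,953.20).
#2 ($11,814): 40% coinsurance on $11,814 = $4,725.60. Adding that to $4,953.20 gives $9,678.80, past the $7,800 cap; traveler pays only $7,800 − $4,953.20 = $2,846.80.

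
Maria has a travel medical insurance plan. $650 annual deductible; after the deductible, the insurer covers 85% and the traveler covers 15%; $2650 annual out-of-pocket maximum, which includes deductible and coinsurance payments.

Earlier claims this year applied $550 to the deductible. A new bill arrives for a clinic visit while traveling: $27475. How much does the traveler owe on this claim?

Remaining deductible: $650 − $550 = $100.
The remaining $27375 (= $27475 − $100) moves to coinsurance.
Coinsurance: $27375 × 15% = $4106.25.
That puts the traveler's cost at $100 + $4106.25 = $4206.25 before any cap.
That would bring total out-of-pocket to $4756.25, past the $2650 cap. The traveler is capped at $2650 − $550 = $2100 on this claim.

$2100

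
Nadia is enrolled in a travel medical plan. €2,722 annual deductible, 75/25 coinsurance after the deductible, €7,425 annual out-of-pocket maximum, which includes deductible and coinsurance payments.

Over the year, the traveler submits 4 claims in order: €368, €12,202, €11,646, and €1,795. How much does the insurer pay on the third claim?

Claim 1 (€368): entire amount goes to the deductible. Traveler owes €368 (running OOP €368). Plan pays €368 − €368 = €0.
Claim 2 (€12,202): deductible takes €2,354, €9,848 remains; coinsurance €9,848 × 25% = €2,462. Traveler owes €4,816 (running OOP €5,184). Plan pays €12,202 − €4,816 = €7,386.
Claim 3 (€11,646): deductible already satisfied, so traveler's share is 25% × €11,646 = €2,911.50. That would push OOP to €8,095.50, over the €7,425 cap, so traveler pays €7,425 − €5,184 = €2,241. Insurer: €11,646 − €2,241 = €9,405.

€9,405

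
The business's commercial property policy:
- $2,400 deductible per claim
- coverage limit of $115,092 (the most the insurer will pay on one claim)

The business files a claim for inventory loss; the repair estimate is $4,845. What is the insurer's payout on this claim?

$2,445

Less the $2,400 deductible: $4,845 − $2,400 = $2,445.
That's under the $115,092 cap, so the insurer reimburses the full $2,445.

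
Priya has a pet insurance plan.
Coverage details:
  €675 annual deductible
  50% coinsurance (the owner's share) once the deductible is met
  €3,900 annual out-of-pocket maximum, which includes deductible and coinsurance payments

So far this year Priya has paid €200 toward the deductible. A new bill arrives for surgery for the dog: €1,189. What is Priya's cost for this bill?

Deductible still to meet: €675 − €200 = €475.
After the €475 deductible portion, €1,189 − €475 = €714 is subject to coinsurance.
Owner's 50% share of €714 is €357.
That puts the owner's cost at €475 + €357 = €832 before any cap.
Cumulative spending €200 + €832 = €1,032 stays under the €3,900 maximum.

€832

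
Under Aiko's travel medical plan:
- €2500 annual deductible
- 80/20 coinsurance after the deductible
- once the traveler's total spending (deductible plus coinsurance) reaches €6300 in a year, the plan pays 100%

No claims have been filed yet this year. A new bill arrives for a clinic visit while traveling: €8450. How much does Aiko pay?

Nothing has been paid toward the €2500 deductible, so the first €2500 of this charge is applied there.
After the €2500 deductible portion, €8450 − €2500 = €5950 is subject to coinsurance.
Coinsurance: €5950 × 20% = €1190.
So the traveler owes €2500 + €1190 = €3690 before any cap.
Cumulative spending €0 + €3690 = €3690 stays under the €6300 maximum.

€3690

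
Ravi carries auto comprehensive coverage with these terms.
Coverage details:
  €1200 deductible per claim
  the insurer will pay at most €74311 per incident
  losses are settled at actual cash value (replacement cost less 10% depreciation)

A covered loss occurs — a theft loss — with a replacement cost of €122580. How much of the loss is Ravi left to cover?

€48269

At 10% depreciation, ACV = €122580 − €12258 = €110322.
After the deductible, €110322 − €1200 = €109122 remains.
€109122 exceeds the €74311 limit, so the insurer pays the limit: €74311.
Policyholder's share is the uncovered remainder: €122580 − €74311 = €48269.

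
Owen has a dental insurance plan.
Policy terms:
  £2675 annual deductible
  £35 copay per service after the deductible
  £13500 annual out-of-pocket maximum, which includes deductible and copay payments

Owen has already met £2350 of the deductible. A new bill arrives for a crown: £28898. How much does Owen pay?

Remaining deductible: £2675 − £2350 = £325.
The remaining £28573 (= £28898 − £325) moves to the copay.
Copay on this service: £35.
Patient responsibility before any cap: £325 + £35 = £360.
Cumulative spending £2350 + £360 = £2710 stays under the £13500 maximum.

£360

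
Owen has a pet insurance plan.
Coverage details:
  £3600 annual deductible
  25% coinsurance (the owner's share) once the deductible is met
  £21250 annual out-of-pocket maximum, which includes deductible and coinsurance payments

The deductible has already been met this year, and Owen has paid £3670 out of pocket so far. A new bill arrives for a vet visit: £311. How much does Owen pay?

With the deductible met, the entire £311 is subject to coinsurance.
Coinsurance: £311 × 25% = £77.75.
Total out-of-pocket so far would be £3670 + £77.75 = £3747.75, below the £21250 cap — no reduction.

£77.75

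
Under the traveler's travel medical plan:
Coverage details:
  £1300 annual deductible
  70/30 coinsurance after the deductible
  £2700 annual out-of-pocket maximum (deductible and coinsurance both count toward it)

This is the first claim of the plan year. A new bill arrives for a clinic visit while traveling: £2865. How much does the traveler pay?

£1769.50

The full £1300 deductible is still open; £1300 of this bill applies to it.
The remaining £1565 (= £2865 − £1300) moves to coinsurance.
30% of £1565 = £469.50 falls to the traveler.
Traveler responsibility before any cap: £1300 + £469.50 = £1769.50.
Total out-of-pocket so far would be £0 + £1769.50 = £1769.50, below the £2700 cap — no reduction.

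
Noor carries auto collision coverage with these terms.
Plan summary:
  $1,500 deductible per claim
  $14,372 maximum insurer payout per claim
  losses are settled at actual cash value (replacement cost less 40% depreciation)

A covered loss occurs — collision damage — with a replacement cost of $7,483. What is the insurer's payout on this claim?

Depreciate 40%: the covered value is $7,483 × 0.6 = $4,489.80.
Less the $1,500 deductible: $4,489.80 − $1,500 = $2,989.80.
That's under the $14,372 cap, so the insurer reimburses the full $2,989.80.

$2,989.80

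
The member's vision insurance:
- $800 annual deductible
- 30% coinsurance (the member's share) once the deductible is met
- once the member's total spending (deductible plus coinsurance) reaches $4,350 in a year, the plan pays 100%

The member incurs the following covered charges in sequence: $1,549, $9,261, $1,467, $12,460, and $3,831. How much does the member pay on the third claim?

Claim 1 ($1,549): $800 finishes the deductible; $749 goes to coinsurance; 30% of $749 = $224.70. Member owes $1,024.70 (running OOP $1,024.70).
Claim 2 ($9,261): 30% coinsurance on $9,261 = $2,778.30. Cost to member: $2,778.30. OOP to date $3,803.
Claim 3 ($1,467): deductible already satisfied, so member's share is 30% × $1,467 = $440.10. Member pays $440.10; OOP now $4,243.10.

$440.10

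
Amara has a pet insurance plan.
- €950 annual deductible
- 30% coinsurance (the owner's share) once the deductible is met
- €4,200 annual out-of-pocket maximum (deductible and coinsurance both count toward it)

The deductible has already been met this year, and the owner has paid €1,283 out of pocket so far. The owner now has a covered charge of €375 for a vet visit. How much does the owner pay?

The deductible is already satisfied, so the full bill goes to coinsurance.
Owner's 30% share of €375 is €112.50.
Year-to-date out-of-pocket becomes €1,283 + €112.50 = €1,395.50, still under the €4,200 maximum, so no cap applies.

€112.50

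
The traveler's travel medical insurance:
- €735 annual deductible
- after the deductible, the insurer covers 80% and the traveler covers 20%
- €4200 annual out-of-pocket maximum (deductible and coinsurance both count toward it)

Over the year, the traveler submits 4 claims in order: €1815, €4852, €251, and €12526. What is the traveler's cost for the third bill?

#1 (€1815): €735 to deductible, leaving €1080; 20% of €1080 = €216. Traveler owes €951 (running OOP €951).
#2 (€4852): deductible already satisfied, so traveler's share is 20% × €4852 = €970.40. Cost to traveler: €970.40. OOP to date €1921.40.
#3 (€251): deductible already satisfied, so traveler's share is 20% × €251 = €50.20. Cost to traveler: €50.20. OOP to date €1971.60.

€50.20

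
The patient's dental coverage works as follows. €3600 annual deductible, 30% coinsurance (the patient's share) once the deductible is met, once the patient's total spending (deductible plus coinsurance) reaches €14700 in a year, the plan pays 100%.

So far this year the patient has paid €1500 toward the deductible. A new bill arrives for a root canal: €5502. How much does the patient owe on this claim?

Remaining deductible: €3600 − €1500 = €2100.
After the €2100 deductible portion, €5502 − €2100 = €3402 is subject to coinsurance.
Coinsurance: €3402 × 30% = €1020.60.
So the patient owes €2100 + €1020.60 = €3120.60 before any cap.
Total out-of-pocket so far would be €1500 + €3120.60 = €4620.60, below the €14700 cap — no reduction.

€3120.60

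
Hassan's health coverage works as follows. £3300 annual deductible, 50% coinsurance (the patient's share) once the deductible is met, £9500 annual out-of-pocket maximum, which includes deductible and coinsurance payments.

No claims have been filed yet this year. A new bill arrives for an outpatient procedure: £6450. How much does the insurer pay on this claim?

£1575

Deductible not yet touched, so the first £3300 of the bill goes to the deductible.
The remaining £3150 (= £6450 − £3300) moves to coinsurance.
Patient's 50% share of £3150 is £1575.
So the patient owes £3300 + £1575 = £4875 before any cap.
Cumulative spending £0 + £4875 = £4875 stays under the £9500 maximum.
The insurer covers the remainder: £6450 − £4875 = £1575.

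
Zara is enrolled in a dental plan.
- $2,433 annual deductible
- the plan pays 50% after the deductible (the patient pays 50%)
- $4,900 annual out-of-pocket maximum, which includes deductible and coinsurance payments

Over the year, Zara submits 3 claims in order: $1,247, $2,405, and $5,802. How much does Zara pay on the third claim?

#1 ($1,247): fully absorbed by the deductible. Cost to patient: $1,247. OOP to date $1,247.
#2 ($2,405): deductible takes $1,186, $1,219 remains; patient's 50% is $609.50. Patient owes $1,795.50 (running OOP $3,042.50).
#3 ($5,802): deductible met; 50% of $5,802 = $2,901. OOP would hit $5,943.50 > $4,900, so the cap limits the patient to $4,900 − $3,042.50 = $1,857.50.

$1,857.50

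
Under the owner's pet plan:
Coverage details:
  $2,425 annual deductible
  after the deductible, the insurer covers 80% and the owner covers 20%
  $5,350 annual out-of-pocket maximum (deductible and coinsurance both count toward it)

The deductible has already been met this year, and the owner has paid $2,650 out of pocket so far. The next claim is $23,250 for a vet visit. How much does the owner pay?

The deductible is already satisfied, so the full bill goes to coinsurance.
Coinsurance: $23,250 × 20% = $4,650.
Year-to-date out-of-pocket would reach $2,650 + $4,650 = $7,300, above the $5,350 maximum, so the owner pays only $5,350 − $2,650 = $2,700.

$2,700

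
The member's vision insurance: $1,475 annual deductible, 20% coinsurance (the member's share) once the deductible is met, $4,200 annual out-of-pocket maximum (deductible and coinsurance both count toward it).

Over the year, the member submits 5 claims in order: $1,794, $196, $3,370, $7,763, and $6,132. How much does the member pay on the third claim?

$674

#1 ($1,794): $1,475 finishes the deductible; $319 goes to coinsurance; 20% of $319 = $63.80. Cost to member: $1,538.80. OOP to date $1,538.80.
#2 ($196): deductible already satisfied, so member's share is 20% × $196 = $39.20. Member owes $39.20 (running OOP $1,578).
#3 ($3,370): deductible met; 20% of $3,370 = $674. Member pays $674; OOP now $2,252.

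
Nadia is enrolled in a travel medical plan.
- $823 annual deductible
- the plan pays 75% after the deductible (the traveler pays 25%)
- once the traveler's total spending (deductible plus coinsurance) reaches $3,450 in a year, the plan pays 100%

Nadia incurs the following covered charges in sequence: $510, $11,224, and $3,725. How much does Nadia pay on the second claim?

#1 ($510): entire amount goes to the deductible. Traveler owes $510 (running OOP $510).
#2 ($11,224): $313 to deductible, leaving $10,911; coinsurance $10,911 × 25% = $2,727.75. Together that's $313 + $2,727.75 = $3,040.75. That would push OOP to $3,550.75, over the $3,450 cap, so traveler pays $3,450 − $510 = $2,940.

$2,940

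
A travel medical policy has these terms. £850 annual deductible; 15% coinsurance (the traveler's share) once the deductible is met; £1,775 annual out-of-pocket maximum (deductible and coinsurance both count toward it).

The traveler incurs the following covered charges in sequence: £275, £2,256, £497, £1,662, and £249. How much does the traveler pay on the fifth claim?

£37.35

Claim 1 (£275): entire amount goes to the deductible. Cost to traveler: £275. OOP to date £275.
Claim 2 (£2,256): deductible takes £575, £1,681 remains; traveler's 15% is £252.15. Cost to traveler: £827.15. OOP to date £1,102.15.
Claim 3 (£497): 15% coinsurance on £497 = £74.55. Cost to traveler: £74.55. OOP to date £1,176.70.
Claim 4 (£1,662): deductible already satisfied, so traveler's share is 15% × £1,662 = £249.30. Traveler owes £249.30 (running OOP £1,426).
Claim 5 (£249): deductible already satisfied, so traveler's share is 15% × £249 = £37.35. Traveler owes £37.35 (running OOP £1,463.35).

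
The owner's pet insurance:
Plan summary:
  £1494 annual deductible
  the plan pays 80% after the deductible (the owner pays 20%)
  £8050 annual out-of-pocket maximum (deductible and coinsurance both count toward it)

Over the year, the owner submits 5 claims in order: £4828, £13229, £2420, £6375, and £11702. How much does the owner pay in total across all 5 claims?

£8050

Bill 1, £4828: £1494 finishes the deductible; £3334 goes to coinsurance; owner's 20% is £666.80. Owner owes £2160.80 (running OOP £2160.80).
Bill 2, £13229: 20% coinsurance on £13229 = £2645.80. Owner pays £2645.80; OOP now £4806.60.
Bill 3, £2420: deductible already satisfied, so owner's share is 20% × £2420 = £484. Owner owes £484 (running OOP £5290.60).
Bill 4, £6375: 20% coinsurance on £6375 = £1275. Cost to owner: £1275. OOP to date £6565.60.
Bill 5, £11702: deductible already satisfied, so owner's share is 20% × £11702 = £2340.40. That would push OOP to £8906, over the £8050 cap, so owner pays £8050 − £6565.60 = £1484.40.
Summing the owner's payments: £2160.80 + £2645.80 + £484 + £1275 + £1484.40 = £8050.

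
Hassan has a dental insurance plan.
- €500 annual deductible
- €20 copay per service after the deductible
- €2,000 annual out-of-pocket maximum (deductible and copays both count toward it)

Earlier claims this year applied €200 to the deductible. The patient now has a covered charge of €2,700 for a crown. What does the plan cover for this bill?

€2,380

€200 of the €500 deductible is already met, leaving €300.
The remaining €2,400 (= €2,700 − €300) moves to the copay.
Copay on this service: €20.
That puts the patient's cost at €300 + €20 = €320 before any cap.
Year-to-date out-of-pocket becomes €200 + €320 = €520, still under the €2,000 maximum, so no cap applies.
Insurer pays the balance: €2,700 − €320 = €2,380.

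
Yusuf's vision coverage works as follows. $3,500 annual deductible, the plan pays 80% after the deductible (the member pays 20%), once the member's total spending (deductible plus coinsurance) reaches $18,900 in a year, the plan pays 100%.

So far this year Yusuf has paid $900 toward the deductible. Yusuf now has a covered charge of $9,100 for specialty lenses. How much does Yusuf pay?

$900 of the $3,500 deductible is already met, leaving $2,600.
That leaves $9,100 − $2,600 = $6,500 for coinsurance.
Coinsurance: $6,500 × 20% = $1,300.
That puts the member's cost at $2,600 + $1,300 = $3,900 before any cap.
Year-to-date out-of-pocket becomes $900 + $3,900 = $4,800, still under the $18,900 maximum, so no cap applies.

$3,900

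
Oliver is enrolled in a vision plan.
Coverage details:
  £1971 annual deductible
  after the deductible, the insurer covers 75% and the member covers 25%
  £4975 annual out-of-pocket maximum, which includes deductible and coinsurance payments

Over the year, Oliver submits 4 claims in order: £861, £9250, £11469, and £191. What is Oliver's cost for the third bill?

Bill 1, £861: entire amount goes to the deductible. Member pays £861; OOP now £861.
Bill 2, £9250: £1110 finishes the deductible; £8140 goes to coinsurance; 25% of £8140 = £2035. Member owes £3145 (running OOP £4006).
Bill 3, £11469: deductible already satisfied, so member's share is 25% × £11469 = £2867.25. Adding that to £4006 gives £6873.25, past the £4975 cap; member pays only £4975 − £4006 = £969.

£969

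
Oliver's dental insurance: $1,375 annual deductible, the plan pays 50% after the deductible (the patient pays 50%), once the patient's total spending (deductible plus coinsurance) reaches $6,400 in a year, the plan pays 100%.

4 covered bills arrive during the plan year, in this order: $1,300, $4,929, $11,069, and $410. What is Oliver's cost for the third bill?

$2,598

#1 ($1,300): all of it applies to the deductible. Patient pays $1,300; OOP now $1,300.
#2 ($4,929): $75 to deductible, leaving $4,854; 50% of $4,854 = $2,427. Patient pays $2,502; OOP now $3,802.
#3 ($11,069): deductible already satisfied, so patient's share is 50% × $11,069 = $5,534.50. That would push OOP to $9,336.50, over the $6,400 cap, so patient pays $6,400 − $3,802 = $2,598.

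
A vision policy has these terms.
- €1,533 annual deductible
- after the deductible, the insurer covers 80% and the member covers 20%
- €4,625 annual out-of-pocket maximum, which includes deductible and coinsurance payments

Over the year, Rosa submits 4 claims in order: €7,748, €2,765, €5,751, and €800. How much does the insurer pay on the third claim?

€4,600.80

#1 (€7,748): €1,533 to deductible, leaving €6,215; member's 20% is €1,243. Member pays €2,776; OOP now €2,776. Insurer: €7,748 − €2,776 = €4,972.
#2 (€2,765): deductible already satisfied, so member's share is 20% × €2,765 = €553. Member pays €553; OOP now €3,329. Plan pays €2,765 − €553 = €2,212.
#3 (€5,751): deductible met; 20% of €5,751 = €1,150.20. Member pays €1,150.20; OOP now €4,479.20. Plan pays €5,751 − €1,150.20 = €4,600.80.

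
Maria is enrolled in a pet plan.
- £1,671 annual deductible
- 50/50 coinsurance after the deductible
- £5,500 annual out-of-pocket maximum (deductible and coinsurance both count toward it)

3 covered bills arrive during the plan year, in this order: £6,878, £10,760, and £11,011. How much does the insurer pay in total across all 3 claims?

£23,149

#1 (£6,878): deductible takes £1,671, £5,207 remains; coinsurance £5,207 × 50% = £2,603.50. Owner owes £4,274.50 (running OOP £4,274.50). Plan pays £6,878 − £4,274.50 = £2,603.50.
#2 (£10,760): deductible met; 50% of £10,760 = £5,380. That would push OOP to £9,654.50, over the £5,500 cap, so owner pays £5,500 − £4,274.50 = £1,225.50. Insurer: £10,760 − £1,225.50 = £9,534.50.
#3 (£11,011): deductible already satisfied, so owner's share is 50% × £11,011 = £5,505.50. OOP would hit £11,005.50 > £5,500, so the cap limits the owner to £5,500 − £5,500 = £0. Insurer: £11,011 − £0 = £11,011.
Insurer total: £2,603.50 + £9,534.50 + £11,011 = £23,149.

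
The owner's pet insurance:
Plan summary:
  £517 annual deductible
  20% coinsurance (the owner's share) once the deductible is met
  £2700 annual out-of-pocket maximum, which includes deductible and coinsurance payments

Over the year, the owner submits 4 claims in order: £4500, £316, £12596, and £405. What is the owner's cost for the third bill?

£1323.20

Bill 1, £4500: £517 finishes the deductible; £3983 goes to coinsurance; 20% of £3983 = £796.60. Owner pays £1313.60; OOP now £1313.60.
Bill 2, £316: deductible met; 20% of £316 = £63.20. Cost to owner: £63.20. OOP to date £1376.80.
Bill 3, £12596: deductible met; 20% of £12596 = £2519.20. Adding that to £1376.80 gives £3896, past the £2700 cap; owner pays only £2700 − £1376.80 = £1323.20.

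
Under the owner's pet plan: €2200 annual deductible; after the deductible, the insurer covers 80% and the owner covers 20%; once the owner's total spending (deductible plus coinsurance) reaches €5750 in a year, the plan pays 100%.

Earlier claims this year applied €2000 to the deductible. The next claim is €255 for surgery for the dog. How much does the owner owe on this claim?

Deductible still to meet: €2200 − €2000 = €200.
That leaves €255 − €200 = €55 for coinsurance.
Coinsurance: €55 × 20% = €11.
So the owner owes €200 + €11 = €211 before any cap.
Year-to-date out-of-pocket becomes €2000 + €211 = €2211, still under the €5750 maximum, so no cap applies.

€211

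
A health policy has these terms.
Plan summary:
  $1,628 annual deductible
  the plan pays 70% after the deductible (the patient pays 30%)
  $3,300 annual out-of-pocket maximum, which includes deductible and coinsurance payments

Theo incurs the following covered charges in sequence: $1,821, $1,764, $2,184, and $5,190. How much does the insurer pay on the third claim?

Claim 1 ($1,821): $1,628 to deductible, leaving $193; 30% of $193 = $57.90. Patient owes $1,685.90 (running OOP $1,685.90). Plan pays $1,821 − $1,685.90 = $135.10.
Claim 2 ($1,764): deductible met; 30% of $1,764 = $529.20. Patient pays $529.20; OOP now $2,215.10. Insurer: $1,764 − $529.20 = $1,234.80.
Claim 3 ($2,184): deductible already satisfied, so patient's share is 30% × $2,184 = $655.20. Patient owes $655.20 (running OOP $2,870.30). Insurer: $2,184 − $655.20 = $1,528.80.

$1,528.80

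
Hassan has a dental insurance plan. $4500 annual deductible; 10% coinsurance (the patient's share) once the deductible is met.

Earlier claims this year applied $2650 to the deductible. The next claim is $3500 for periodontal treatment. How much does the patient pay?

Remaining deductible: $4500 − $2650 = $1850.
After the $1850 deductible portion, $3500 − $1850 = $1650 is subject to coinsurance.
Patient's 10% share of $1650 is $165.
Patient responsibility: $1850 + $165 = $2015.

$2015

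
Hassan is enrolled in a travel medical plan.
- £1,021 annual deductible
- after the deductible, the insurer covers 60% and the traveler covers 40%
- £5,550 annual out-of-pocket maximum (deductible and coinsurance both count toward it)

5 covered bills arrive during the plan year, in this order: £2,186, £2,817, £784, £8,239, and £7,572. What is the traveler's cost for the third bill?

£313.60

#1 (£2,186): £1,021 finishes the deductible; £1,165 goes to coinsurance; 40% of £1,165 = £466. Traveler owes £1,487 (running OOP £1,487).
#2 (£2,817): deductible met; 40% of £2,817 = £1,126.80. Cost to traveler: £1,126.80. OOP to date £2,613.80.
#3 (£784): 40% coinsurance on £784 = £313.60. Traveler owes £313.60 (running OOP £2,927.40).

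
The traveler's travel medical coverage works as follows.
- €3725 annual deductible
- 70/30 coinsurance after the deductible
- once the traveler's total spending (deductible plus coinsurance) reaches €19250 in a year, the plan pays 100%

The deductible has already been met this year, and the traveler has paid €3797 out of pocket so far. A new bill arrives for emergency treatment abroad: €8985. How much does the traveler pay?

With the deductible met, the entire €8985 is subject to coinsurance.
30% of €8985 = €2695.50 falls to the traveler.
Total out-of-pocket so far would be €3797 + €2695.50 = €6492.50, below the €19250 cap — no reduction.

€2695.50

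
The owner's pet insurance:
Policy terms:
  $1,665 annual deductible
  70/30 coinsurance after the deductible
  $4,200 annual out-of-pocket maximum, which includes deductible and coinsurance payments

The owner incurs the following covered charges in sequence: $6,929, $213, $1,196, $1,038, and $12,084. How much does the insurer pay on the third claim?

$837.20

Bill 1, $6,929: deductible takes $1,665, $5,264 remains; coinsurance $5,264 × 30% = $1,579.20. Cost to owner: $3,244.20. OOP to date $3,244.20. Plan pays $6,929 − $3,244.20 = $3,684.80.
Bill 2, $213: 30% coinsurance on $213 = $63.90. Owner pays $63.90; OOP now $3,308.10. Plan pays $213 − $63.90 = $149.10.
Bill 3, $1,196: deductible met; 30% of $1,196 = $358.80. Owner pays $358.80; OOP now $3,666.90. Insurer: $1,196 − $358.80 = $837.20.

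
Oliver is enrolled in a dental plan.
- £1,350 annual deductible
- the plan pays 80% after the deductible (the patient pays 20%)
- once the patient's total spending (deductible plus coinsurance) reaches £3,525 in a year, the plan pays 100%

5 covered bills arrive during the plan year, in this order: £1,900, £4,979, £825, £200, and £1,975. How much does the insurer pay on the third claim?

#1 (£1,900): £1,350 finishes the deductible; £550 goes to coinsurance; patient's 20% is £110. Cost to patient: £1,460. OOP to date £1,460. Insurer: £1,900 − £1,460 = £440.
#2 (£4,979): deductible already satisfied, so patient's share is 20% × £4,979 = £995.80. Patient pays £995.80; OOP now £2,455.80. Insurer: £4,979 − £995.80 = £3,983.20.
#3 (£825): deductible met; 20% of £825 = £165. Patient owes £165 (running OOP £2,620.80). Insurer: £825 − £165 = £660.

£660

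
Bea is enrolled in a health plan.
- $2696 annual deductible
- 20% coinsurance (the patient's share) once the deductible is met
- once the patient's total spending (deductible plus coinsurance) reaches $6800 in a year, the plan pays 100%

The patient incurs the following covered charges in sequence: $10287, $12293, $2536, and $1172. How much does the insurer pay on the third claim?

$2408.80

Claim 1 ($10287): $2696 finishes the deductible; $7591 goes to coinsurance; 20% of $7591 = $1518.20. Cost to patient: $4214.20. OOP to date $4214.20. Insurer: $10287 − $4214.20 = $6072.80.
Claim 2 ($12293): deductible met; 20% of $12293 = $2458.60. Patient pays $2458.60; OOP now $6672.80. Plan pays $12293 − $2458.60 = $9834.40.
Claim 3 ($2536): 20% coinsurance on $2536 = $507.20. Adding that to $6672.80 gives $7180, past the $6800 cap; patient pays only $6800 − $6672.80 = $127.20. Insurer: $2536 − $127.20 = $2408.80.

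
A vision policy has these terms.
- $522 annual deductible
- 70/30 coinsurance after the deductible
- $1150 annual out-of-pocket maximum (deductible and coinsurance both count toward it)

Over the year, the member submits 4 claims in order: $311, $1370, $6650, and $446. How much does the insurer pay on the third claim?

$6369.70

Claim 1 — $311: fully absorbed by the deductible. Member pays $311; OOP now $311. Plan pays $311 − $311 = $0.
Claim 2 — $1370: $211 finishes the deductible; $1159 goes to coinsurance; member's 30% is $347.70. Member owes $558.70 (running OOP $869.70). Insurer: $1370 − $558.70 = $811.30.
Claim 3 — $6650: deductible met; 30% of $6650 = $1995. That would push OOP to $2864.70, over the $1150 cap, so member pays $1150 − $869.70 = $280.30. Plan pays $6650 − $280.30 = $6369.70.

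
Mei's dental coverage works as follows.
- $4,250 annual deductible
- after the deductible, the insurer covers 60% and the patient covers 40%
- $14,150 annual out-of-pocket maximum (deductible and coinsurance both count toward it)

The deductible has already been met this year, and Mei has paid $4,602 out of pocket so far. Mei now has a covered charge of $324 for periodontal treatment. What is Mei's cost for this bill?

$129.60

With the deductible met, the entire $324 is subject to coinsurance.
Coinsurance: $324 × 40% = $129.60.
Year-to-date out-of-pocket becomes $4,602 + $129.60 = $4,731.60, still under the $14,150 maximum, so no cap applies.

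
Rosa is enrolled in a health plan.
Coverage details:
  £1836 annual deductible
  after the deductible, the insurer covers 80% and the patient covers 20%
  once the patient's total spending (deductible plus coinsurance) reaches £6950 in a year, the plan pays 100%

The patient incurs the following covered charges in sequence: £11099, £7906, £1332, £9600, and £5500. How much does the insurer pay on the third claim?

£1065.60

#1 (£11099): £1836 finishes the deductible; £9263 goes to coinsurance; 20% of £9263 = £1852.60. Patient pays £3688.60; OOP now £3688.60. Insurer: £11099 − £3688.60 = £7410.40.
#2 (£7906): deductible met; 20% of £7906 = £1581.20. Patient owes £1581.20 (running OOP £5269.80). Plan pays £7906 − £1581.20 = £6324.80.
#3 (£1332): deductible met; 20% of £1332 = £266.40. Patient pays £266.40; OOP now £5536.20. Insurer: £1332 − £266.40 = £1065.60.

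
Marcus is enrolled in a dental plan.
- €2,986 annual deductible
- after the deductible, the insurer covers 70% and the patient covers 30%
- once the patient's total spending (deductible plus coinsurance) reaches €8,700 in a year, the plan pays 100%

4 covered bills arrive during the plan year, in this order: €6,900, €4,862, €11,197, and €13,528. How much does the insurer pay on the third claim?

€8,115.80

Bill 1, €6,900: €2,986 finishes the deductible; €3,914 goes to coinsurance; patient's 30% is €1,174.20. Cost to patient: €4,160.20. OOP to date €4,160.20. Plan pays €6,900 − €4,160.20 = €2,739.80.
Bill 2, €4,862: deductible met; 30% of €4,862 = €1,458.60. Patient owes €1,458.60 (running OOP €5,618.80). Plan pays €4,862 − €1,458.60 = €3,403.40.
Bill 3, €11,197: 30% coinsurance on €11,197 = €3,359.10. That would push OOP to €8,977.90, over the €8,700 cap, so patient pays €8,700 − €5,618.80 = €3,081.20. Plan pays €11,197 − €3,081.20 = €8,115.80.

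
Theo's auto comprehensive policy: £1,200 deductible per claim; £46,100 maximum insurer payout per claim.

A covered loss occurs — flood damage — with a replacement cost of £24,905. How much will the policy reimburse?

£23,705

After the deductible, £24,905 − £1,200 = £23,705 remains.
That's under the £46,100 cap, so the insurer reimburses the full £23,705.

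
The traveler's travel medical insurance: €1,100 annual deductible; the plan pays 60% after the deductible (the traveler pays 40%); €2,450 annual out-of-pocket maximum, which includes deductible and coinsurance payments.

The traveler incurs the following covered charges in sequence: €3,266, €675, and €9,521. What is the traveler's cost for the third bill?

Claim 1 — €3,266: deductible takes €1,100, €2,166 remains; coinsurance €2,166 × 40% = €866.40. Cost to traveler: €1,966.40. OOP to date €1,966.40.
Claim 2 — €675: 40% coinsurance on €675 = €270. Traveler pays €270; OOP now €2,236.40.
Claim 3 — €9,521: deductible already satisfied, so traveler's share is 40% × €9,521 = €3,808.40. OOP would hit €6,044.80 > €2,450, so the cap limits the traveler to €2,450 − €2,236.40 = €213.60.

€213.60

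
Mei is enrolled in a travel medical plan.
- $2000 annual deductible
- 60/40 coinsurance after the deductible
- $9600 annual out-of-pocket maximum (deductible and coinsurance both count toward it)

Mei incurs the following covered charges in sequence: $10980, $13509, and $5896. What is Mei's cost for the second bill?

$4008

Claim 1 ($10980): $2000 to deductible, leaving $8980; coinsurance $8980 × 40% = $3592. Traveler pays $5592; OOP now $5592.
Claim 2 ($13509): 40% coinsurance on $13509 = $5403.60. OOP would hit $10995.60 > $9600, so the cap limits the traveler to $9600 − $5592 = $4008.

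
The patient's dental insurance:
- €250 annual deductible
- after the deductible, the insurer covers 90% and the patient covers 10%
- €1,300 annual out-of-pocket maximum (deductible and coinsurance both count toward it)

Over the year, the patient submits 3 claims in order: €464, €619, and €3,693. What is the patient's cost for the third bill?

Claim 1 — €464: deductible takes €250, €214 remains; patient's 10% is €21.40. Patient pays €271.40; OOP now €271.40.
Claim 2 — €619: deductible met; 10% of €619 = €61.90. Patient pays €61.90; OOP now €333.30.
Claim 3 — €3,693: deductible already satisfied, so patient's share is 10% × €3,693 = €369.30. Patient owes €369.30 (running OOP €702.60).

€369.30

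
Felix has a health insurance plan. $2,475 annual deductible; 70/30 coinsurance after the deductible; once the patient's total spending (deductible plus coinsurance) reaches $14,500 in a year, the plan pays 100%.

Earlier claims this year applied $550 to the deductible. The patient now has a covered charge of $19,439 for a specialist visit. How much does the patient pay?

$550 of the $2,475 deductible is already met, leaving $1,925.
The remaining $17,514 (= $19,439 − $1,925) moves to coinsurance.
Patient's 30% share of $17,514 is $5,254.20.
Patient responsibility before any cap: $1,925 + $5,254.20 = $7,179.20.
Total out-of-pocket so far would be $550 + $7,179.20 = $7,729.20, below the $14,500 cap — no reduction.

$7,179.20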